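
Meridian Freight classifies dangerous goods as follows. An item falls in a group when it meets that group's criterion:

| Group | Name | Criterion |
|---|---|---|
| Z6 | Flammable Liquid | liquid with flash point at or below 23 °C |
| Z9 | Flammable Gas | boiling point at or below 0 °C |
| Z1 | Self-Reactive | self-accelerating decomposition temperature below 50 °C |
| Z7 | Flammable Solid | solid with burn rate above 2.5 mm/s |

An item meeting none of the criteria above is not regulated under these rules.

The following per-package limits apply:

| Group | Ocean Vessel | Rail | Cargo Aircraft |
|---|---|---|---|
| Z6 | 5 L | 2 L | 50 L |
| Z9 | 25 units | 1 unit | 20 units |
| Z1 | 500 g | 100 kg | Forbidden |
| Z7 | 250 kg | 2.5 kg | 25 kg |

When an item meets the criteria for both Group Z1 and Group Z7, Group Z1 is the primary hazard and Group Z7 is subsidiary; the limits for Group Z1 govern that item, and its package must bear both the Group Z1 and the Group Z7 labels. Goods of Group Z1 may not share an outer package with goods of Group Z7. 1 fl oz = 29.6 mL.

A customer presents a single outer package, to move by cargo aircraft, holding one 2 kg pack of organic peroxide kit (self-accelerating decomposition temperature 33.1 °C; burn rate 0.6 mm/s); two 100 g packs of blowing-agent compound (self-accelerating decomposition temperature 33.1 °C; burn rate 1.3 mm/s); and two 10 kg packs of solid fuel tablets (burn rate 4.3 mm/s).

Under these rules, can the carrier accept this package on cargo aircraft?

No

The organic peroxide kit has self-accelerating decomposition temperature 33.1 °C, which is < 50 °C, so it is Group Z1 (Self-Reactive).
With self-accelerating decomposition temperature 33.1 °C (< 50 °C), the blowing-agent compound falls in Group Z1.
The solid fuel tablets have burn rate 4.3 mm/s, which is > 2.5 mm/s, so they are Group Z7 (Flammable Solid).
Group Z1 net quantity: 2 kg + (two 100 g packs = 200 g) = 2.2 kg.
Group Z1 is Forbidden by cargo aircraft.
Group Z7 quantity: two 10 kg packs = 20 kg.
20 kg ≤ 25 kg (cargo aircraft limit, Group Z7) — within limit.
Group Z1 and Group Z7 may not share an outer package.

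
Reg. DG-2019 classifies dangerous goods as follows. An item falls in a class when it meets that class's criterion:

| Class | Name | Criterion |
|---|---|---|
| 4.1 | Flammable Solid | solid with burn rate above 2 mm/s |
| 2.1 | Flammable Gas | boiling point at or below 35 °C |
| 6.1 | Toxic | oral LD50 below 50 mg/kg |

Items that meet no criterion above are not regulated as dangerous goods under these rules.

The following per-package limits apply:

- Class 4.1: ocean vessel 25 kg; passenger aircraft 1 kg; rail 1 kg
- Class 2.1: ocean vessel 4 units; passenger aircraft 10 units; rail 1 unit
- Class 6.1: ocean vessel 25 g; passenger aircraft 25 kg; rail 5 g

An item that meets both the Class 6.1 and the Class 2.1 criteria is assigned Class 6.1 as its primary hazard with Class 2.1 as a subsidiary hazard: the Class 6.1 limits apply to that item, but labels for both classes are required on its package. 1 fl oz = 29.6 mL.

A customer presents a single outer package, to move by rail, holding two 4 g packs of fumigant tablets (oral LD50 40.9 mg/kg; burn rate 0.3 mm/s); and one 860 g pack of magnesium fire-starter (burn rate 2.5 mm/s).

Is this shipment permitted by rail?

No

Fumigant tablets: oral LD50 40.9 mg/kg < 50 mg/kg → Class 6.1 (Toxic).
The magnesium fire-starter has burn rate 2.5 mm/s, which is > 2 mm/s, so it is Class 4.1 (Flammable Solid).
Class 4.1 quantity: 860 g.
That is within the Class 4.1 rail limit of 1 kg.
Class 6.1 quantity: two 4 g packs = 8 g.
8 g exceeds the rail limit of 5 g for Class 6.1.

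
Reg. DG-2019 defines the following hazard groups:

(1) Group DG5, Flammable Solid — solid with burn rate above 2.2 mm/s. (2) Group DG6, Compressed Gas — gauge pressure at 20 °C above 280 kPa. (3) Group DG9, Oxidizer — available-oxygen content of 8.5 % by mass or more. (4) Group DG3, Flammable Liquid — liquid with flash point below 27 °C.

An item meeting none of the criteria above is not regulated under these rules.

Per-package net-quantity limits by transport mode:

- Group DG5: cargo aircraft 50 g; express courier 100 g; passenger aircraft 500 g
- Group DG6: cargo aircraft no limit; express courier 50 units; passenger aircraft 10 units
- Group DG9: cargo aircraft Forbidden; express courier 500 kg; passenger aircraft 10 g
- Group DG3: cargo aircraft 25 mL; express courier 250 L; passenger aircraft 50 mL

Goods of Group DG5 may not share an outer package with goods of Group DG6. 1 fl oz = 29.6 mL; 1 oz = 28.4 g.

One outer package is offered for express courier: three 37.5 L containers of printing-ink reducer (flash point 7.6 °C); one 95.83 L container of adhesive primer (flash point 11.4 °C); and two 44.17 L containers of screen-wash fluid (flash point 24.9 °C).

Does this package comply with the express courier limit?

No

With flash point 7.6 °C (< 27 °C), the printing-ink reducer falls in Group DG3.
Adhesive primer: flash point 11.4 °C < 27 °C → Group DG3 (Flammable Liquid).
Flash point 24.9 °C meets the Group DG3 criterion (Flammable Liquid), so the screen-wash fluid is Group DG3.
Total Group DG3: (three 37.5 L containers = 112.5 L) + 95.83 L + (two 44.17 L containers = 88.34 L) = 296.67 L.
That exceeds the Group DG3 express courier limit of 250 L.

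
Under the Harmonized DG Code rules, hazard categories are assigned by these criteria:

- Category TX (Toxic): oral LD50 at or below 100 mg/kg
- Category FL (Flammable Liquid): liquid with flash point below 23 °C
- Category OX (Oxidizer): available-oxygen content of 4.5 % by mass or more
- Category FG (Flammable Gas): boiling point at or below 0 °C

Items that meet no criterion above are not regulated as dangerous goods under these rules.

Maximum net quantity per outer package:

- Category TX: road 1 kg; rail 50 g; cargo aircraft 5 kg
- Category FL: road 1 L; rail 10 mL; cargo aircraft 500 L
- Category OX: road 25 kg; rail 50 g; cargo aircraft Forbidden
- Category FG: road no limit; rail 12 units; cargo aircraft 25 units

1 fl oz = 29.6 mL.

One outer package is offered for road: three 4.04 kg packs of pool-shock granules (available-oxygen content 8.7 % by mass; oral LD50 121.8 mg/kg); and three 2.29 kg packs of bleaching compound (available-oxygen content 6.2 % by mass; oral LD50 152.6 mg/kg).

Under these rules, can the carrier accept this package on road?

Yes

Available-oxygen content 8.7 % by mass meets the Category OX criterion (Oxidizer), so the pool-shock granules are Category OX.
With available-oxygen content 6.2 % by mass (≥ 4.5 % by mass), the bleaching compound falls in Category OX.
Total Category OX: (three 4.04 kg packs = 12.12 kg) + (three 2.29 kg packs = 6.87 kg) = 18.99 kg.
18.99 kg is within the road limit of 25 kg for Category OX.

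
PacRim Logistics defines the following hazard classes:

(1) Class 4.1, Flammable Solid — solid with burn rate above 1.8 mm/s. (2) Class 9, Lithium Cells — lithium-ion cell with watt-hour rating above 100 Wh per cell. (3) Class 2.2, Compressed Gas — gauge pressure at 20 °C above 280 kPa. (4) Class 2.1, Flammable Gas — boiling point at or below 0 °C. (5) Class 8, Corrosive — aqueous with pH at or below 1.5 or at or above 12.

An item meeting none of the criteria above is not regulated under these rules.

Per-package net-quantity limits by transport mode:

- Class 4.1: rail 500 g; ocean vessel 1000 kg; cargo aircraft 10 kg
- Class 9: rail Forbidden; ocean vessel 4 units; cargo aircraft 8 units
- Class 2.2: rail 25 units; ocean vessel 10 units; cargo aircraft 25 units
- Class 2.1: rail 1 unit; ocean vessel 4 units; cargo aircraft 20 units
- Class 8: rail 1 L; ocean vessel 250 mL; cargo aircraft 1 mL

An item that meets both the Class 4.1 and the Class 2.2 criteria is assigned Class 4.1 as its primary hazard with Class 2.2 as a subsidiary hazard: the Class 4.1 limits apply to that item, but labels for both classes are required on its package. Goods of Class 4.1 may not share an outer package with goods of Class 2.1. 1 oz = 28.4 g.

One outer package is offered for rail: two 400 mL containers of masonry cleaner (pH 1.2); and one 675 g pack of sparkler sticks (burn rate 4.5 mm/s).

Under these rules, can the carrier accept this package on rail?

The masonry cleaner has pH 1.2, which is ≤ 1.5, so it is Class 8 (Corrosive).
The sparkler sticks have burn rate 4.5 mm/s, which is > 1.8 mm/s, so they are Class 4.1 (Flammable Solid).
Class 8 quantity: two 400 mL containers = 800 mL.
800 mL is within the rail limit of 1 L for Class 8.
Class 4.1 quantity: 675 g.
675 g exceeds the rail limit of 500 g for Class 4.1.
The segregation rule (Class 4.1 with Class 2.1) does not apply to Class 8 with Class 4.1.

No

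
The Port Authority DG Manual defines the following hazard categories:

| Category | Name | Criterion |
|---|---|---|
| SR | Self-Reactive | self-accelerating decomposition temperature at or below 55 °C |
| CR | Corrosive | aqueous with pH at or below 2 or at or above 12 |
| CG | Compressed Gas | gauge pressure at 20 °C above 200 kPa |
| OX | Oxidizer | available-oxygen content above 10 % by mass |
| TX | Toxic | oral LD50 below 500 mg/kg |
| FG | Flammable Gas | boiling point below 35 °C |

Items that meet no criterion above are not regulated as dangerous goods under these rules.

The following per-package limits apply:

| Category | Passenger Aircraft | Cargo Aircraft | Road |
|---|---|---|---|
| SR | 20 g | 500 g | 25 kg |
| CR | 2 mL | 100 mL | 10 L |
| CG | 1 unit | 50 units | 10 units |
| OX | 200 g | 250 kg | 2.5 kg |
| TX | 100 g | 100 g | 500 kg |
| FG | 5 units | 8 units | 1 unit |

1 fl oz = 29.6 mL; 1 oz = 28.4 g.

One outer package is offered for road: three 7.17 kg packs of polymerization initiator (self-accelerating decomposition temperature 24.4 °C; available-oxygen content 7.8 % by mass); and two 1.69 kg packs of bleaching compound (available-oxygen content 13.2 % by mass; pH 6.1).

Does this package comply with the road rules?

No

With self-accelerating decomposition temperature 24.4 °C (≤ 55 °C), the polymerization initiator falls in Category SR.
The bleaching compound has available-oxygen content 13.2 % by mass, which is > 10 % by mass, so it is Category OX (Oxidizer).
Category OX quantity: two 1.69 kg packs = 3.38 kg.
That exceeds the Category OX road limit of 2.5 kg.
Category SR quantity: three 7.17 kg packs = 21.51 kg.
That is within the Category SR road limit of 25 kg.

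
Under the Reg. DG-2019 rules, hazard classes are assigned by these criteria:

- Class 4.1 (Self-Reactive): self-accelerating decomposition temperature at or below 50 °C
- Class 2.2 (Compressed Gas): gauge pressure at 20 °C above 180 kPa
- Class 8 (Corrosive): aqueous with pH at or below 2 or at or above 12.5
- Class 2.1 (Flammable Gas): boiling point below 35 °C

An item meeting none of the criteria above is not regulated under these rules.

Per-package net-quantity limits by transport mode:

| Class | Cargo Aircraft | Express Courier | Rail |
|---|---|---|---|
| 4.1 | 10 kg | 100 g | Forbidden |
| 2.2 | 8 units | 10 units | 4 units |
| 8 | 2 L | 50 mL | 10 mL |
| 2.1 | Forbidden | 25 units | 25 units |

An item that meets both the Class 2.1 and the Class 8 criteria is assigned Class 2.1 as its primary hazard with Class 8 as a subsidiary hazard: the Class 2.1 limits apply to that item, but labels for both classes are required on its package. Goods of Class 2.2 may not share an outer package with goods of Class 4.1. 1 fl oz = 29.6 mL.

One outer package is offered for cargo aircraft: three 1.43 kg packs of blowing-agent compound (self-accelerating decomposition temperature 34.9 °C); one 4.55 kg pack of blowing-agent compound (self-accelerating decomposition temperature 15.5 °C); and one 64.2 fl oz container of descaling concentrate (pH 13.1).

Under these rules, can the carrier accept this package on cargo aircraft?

Yes

Self-accelerating decomposition temperature 34.9 °C meets the Class 4.1 criterion (Self-Reactive), so the blowing-agent compound is Class 4.1.
The blowing-agent compound has self-accelerating decomposition temperature 15.5 °C, which is ≤ 50 °C, so it is Class 4.1 (Self-Reactive).
Descaling concentrate: pH 13.1 ≥ 12.5 → Class 8 (Corrosive).
Total Class 4.1: (three 1.43 kg packs = 4.29 kg) + 4.55 kg = 8.84 kg.
8.84 kg ≤ 10 kg (cargo aircraft limit, Class 4.1) — within limit.
Class 8 quantity: one 64.2 fl oz container = 1900.32 mL.
1900.32 mL is within the cargo aircraft limit of 2 L for Class 8.
The segregation rule (Class 2.2 with Class 4.1) does not apply to Class 4.1 with Class 8.
Every hazard class is within its cargo aircraft limit and no segregation rule is violated.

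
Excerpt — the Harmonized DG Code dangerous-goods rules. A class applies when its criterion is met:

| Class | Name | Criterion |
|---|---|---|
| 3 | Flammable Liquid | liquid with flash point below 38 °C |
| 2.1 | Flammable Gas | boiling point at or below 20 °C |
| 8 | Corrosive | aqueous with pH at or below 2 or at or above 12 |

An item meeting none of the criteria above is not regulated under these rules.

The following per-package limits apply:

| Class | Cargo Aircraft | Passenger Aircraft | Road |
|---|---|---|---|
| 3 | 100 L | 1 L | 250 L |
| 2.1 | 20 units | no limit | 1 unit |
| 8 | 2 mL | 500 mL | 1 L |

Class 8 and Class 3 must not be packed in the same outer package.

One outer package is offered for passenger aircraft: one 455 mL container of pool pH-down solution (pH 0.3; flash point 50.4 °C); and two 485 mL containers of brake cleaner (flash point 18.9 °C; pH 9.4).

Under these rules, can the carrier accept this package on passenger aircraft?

Pool pH-down solution: pH 0.3 ≤ 2 → Class 8 (Corrosive).
Flash point 18.9 °C meets the Class 3 criterion (Flammable Liquid), so the brake cleaner is Class 3.
Class 8 quantity: 455 mL.
455 mL is within the passenger aircraft limit of 500 mL for Class 8.
Class 3 quantity: two 485 mL containers = 970 mL.
970 mL is within the passenger aircraft limit of 1 L for Class 3.
Class 8 and Class 3 may not share an outer package.

No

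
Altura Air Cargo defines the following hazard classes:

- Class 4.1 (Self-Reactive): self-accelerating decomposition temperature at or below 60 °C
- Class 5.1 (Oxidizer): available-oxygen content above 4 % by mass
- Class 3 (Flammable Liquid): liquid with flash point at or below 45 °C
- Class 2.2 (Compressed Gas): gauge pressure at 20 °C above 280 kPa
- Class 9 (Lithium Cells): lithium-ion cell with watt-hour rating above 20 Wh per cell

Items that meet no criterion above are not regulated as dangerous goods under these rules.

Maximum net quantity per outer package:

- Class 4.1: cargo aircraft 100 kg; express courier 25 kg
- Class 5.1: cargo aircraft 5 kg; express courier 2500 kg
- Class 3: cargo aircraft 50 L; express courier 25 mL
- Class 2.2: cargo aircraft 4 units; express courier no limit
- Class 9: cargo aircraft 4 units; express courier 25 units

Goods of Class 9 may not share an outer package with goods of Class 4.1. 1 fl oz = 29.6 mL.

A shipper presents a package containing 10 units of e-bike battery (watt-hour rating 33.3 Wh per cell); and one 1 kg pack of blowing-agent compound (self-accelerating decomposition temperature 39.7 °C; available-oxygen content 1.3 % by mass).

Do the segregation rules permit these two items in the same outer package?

Watt-hour rating 33.3 Wh per cell meets the Class 9 criterion (Lithium Cells), so the e-bike battery is Class 9.
The blowing-agent compound has self-accelerating decomposition temperature 39.7 °C, which is ≤ 60 °C, so it is Class 4.1 (Self-Reactive).
Class 9 and Class 4.1 may not share an outer package.

No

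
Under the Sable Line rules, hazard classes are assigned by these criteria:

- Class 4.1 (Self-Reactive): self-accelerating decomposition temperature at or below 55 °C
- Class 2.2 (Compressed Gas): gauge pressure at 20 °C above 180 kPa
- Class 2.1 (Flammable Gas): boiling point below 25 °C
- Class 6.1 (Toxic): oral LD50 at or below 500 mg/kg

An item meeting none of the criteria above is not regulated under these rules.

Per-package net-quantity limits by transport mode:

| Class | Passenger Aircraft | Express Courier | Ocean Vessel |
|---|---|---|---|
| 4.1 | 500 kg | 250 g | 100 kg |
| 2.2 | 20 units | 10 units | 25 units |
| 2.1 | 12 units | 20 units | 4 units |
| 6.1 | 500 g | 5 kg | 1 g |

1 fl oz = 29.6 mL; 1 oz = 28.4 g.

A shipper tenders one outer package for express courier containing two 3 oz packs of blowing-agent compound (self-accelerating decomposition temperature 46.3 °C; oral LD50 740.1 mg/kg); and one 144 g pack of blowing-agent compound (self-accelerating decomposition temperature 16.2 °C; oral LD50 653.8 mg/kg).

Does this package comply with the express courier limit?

No

With self-accelerating decomposition temperature 46.3 °C (≤ 55 °C), the blowing-agent compound falls in Class 4.1.
Blowing-agent compound: self-accelerating decomposition temperature 16.2 °C ≤ 55 °C → Class 4.1 (Self-Reactive).
Total Class 4.1: (two 3 oz packs = 170.4 g) + 144 g = 314.4 g.
That exceeds the Class 4.1 express courier limit of 250 g.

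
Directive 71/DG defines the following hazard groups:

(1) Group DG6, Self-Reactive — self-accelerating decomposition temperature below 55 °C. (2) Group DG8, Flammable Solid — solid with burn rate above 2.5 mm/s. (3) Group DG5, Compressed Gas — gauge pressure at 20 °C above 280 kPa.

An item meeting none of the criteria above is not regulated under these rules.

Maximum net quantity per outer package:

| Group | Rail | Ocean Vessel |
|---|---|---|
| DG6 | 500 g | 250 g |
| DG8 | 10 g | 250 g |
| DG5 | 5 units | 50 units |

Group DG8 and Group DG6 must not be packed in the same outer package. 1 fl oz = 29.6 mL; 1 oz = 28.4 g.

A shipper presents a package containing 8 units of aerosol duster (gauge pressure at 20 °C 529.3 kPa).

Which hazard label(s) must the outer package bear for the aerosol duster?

The aerosol duster has gauge pressure at 20 °C 529.3 kPa, which is > 280 kPa, so it is Group DG5 (Compressed Gas).
Only the Group DG5 label is required.

Group DG5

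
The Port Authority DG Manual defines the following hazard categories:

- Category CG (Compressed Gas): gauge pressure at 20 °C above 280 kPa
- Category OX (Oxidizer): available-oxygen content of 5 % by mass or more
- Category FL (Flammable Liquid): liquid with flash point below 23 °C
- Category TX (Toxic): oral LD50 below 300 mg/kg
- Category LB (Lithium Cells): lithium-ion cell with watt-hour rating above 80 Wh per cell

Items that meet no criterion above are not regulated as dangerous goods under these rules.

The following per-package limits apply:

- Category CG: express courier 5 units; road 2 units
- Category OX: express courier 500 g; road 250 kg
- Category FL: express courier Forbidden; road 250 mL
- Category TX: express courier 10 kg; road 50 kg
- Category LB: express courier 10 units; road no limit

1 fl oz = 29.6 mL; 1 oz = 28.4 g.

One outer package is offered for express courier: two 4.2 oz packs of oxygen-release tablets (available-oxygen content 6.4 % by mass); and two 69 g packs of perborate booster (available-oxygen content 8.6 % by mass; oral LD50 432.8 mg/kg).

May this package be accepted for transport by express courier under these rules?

Yes

With available-oxygen content 6.4 % by mass (≥ 5 % by mass), the oxygen-release tablets fall in Category OX.
Available-oxygen content 8.6 % by mass meets the Category OX criterion (Oxidizer), so the perborate booster is Category OX.
Total Category OX: (two 4.2 oz packs = 238.56 g) + (two 69 g packs = 138 g) = 376.56 g.
That is within the Category OX express courier limit of 500 g.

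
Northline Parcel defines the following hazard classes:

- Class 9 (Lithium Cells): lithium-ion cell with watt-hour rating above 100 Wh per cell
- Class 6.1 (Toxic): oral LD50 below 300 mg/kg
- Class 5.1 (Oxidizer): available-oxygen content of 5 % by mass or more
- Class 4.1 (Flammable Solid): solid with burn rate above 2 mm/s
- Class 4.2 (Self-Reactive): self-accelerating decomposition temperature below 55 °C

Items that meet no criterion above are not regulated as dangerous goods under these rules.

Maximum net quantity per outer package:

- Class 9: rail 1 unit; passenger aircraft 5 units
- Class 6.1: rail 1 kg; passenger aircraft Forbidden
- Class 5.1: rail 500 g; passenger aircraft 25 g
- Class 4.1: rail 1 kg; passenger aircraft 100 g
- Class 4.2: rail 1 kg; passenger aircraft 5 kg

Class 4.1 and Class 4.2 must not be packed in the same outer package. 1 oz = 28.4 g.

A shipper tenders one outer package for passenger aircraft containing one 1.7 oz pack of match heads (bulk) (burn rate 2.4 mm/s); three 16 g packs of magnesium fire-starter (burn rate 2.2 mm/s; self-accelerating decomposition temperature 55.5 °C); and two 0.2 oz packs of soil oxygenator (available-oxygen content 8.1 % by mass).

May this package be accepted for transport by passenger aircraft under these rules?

Burn rate 2.4 mm/s meets the Class 4.1 criterion (Flammable Solid), so the match heads (bulk) are Class 4.1.
Burn rate 2.2 mm/s meets the Class 4.1 criterion (Flammable Solid), so the magnesium fire-starter is Class 4.1.
With available-oxygen content 8.1 % by mass (≥ 5 % by mass), the soil oxygenator falls in Class 5.1.
Class 4.1 net quantity: (one 1.7 oz pack = 48.28 g) + (three 16 g packs = 48 g) = 96.28 g.
That is within the Class 4.1 passenger aircraft limit of 100 g.
Class 5.1 quantity: two 0.2 oz packs = 11.36 g.
11.36 g ≤ 25 g (passenger aircraft limit, Class 5.1) — within limit.
The segregation rule (Class 4.1 with Class 4.2) does not apply to Class 4.1 with Class 5.1.
Every hazard class is within its passenger aircraft limit and no segregation rule is violated.

Yes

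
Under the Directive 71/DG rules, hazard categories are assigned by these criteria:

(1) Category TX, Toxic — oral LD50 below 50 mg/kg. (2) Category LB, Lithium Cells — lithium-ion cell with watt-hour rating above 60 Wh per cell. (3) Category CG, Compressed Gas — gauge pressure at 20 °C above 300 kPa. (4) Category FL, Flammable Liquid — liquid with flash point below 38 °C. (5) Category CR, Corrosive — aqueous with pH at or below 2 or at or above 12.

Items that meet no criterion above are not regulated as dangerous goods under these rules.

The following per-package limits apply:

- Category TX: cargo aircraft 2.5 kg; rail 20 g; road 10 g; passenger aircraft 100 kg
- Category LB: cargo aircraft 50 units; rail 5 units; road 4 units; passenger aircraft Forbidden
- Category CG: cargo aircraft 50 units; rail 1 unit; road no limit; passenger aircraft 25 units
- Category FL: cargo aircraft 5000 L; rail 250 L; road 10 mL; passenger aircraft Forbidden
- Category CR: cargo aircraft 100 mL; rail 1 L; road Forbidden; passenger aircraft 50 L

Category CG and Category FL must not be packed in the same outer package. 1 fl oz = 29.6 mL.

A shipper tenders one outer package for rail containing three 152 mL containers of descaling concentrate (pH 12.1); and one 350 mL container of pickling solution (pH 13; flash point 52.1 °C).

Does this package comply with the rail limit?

pH 12.1 meets the Category CR criterion (Corrosive), so the descaling concentrate is Category CR.
Pickling solution: pH 13 ≥ 12 → Category CR (Corrosive).
Category CR net quantity: (three 152 mL containers = 456 mL) + 350 mL = 806 mL.
806 mL ≤ 1 L (rail limit, Category CR) — within limit.

Yes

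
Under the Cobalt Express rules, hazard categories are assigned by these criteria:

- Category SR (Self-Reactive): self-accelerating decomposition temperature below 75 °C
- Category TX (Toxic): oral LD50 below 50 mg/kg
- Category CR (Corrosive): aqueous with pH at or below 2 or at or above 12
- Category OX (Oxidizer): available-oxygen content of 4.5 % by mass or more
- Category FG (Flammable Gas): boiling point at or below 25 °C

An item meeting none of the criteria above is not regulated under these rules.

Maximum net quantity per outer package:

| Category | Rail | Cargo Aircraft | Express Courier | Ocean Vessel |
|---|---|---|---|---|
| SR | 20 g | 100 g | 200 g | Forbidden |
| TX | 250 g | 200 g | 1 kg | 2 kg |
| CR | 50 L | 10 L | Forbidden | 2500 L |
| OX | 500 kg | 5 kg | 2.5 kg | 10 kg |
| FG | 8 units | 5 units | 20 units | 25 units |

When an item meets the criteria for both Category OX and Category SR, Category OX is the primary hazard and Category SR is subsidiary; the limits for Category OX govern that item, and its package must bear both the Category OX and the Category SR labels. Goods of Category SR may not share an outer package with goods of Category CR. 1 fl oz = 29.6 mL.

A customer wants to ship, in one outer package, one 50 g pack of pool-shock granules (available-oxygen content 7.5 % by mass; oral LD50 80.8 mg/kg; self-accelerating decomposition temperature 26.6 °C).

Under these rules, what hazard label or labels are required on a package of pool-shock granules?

Available-oxygen content 7.5 % by mass meets the Category OX criterion (Oxidizer), so the pool-shock granules are Category OX.
Pool-shock granules: self-accelerating decomposition temperature 26.6 °C < 75 °C → Category SR (Self-Reactive).
By the precedence rule Category OX is primary and Category SR is subsidiary, and that rule requires both labels on the package.

Category OX and SR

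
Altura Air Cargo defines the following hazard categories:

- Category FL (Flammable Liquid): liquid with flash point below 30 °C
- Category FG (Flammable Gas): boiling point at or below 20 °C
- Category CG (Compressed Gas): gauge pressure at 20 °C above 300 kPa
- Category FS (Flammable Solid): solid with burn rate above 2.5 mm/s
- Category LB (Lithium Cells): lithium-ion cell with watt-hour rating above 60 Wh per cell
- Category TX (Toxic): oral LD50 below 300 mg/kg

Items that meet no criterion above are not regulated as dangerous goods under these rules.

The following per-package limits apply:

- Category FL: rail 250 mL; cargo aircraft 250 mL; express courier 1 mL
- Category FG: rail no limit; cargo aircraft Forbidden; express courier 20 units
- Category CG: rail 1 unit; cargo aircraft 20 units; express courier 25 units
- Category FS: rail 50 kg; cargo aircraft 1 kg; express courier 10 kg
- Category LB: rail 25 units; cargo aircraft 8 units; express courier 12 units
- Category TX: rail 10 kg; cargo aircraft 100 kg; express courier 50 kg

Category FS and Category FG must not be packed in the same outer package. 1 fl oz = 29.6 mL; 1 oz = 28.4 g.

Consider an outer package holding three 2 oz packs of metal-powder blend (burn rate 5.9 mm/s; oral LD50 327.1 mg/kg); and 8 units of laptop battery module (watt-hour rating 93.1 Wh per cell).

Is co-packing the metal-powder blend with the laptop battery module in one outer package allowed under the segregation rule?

Yes

With burn rate 5.9 mm/s (> 2.5 mm/s), the metal-powder blend falls in Category FS.
Watt-hour rating 93.1 Wh per cell meets the Category LB criterion (Lithium Cells), so the laptop battery module is Category LB.
No segregation rule bars Category FS with Category LB.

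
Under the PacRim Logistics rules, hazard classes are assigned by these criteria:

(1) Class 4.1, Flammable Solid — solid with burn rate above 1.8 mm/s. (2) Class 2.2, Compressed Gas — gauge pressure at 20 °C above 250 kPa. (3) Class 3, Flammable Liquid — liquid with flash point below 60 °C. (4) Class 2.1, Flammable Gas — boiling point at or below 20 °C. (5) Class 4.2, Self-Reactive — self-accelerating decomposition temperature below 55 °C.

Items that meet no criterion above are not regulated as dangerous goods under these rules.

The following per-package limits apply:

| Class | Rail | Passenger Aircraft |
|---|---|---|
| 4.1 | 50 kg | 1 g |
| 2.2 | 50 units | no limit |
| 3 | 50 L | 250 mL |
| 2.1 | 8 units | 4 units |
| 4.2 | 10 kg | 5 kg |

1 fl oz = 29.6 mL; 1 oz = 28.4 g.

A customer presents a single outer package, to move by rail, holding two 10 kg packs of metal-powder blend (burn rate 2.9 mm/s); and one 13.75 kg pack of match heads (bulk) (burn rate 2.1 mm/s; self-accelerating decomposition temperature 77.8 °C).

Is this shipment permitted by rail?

The metal-powder blend has burn rate 2.9 mm/s, which is > 1.8 mm/s, so it is Class 4.1 (Flammable Solid).
Match heads (bulk): burn rate 2.1 mm/s > 1.8 mm/s → Class 4.1 (Flammable Solid).
Class 4.1 net quantity: (two 10 kg packs = 20 kg) + 13.75 kg = 33.75 kg.
33.75 kg is within the rail limit of 50 kg for Class 4.1.

Yes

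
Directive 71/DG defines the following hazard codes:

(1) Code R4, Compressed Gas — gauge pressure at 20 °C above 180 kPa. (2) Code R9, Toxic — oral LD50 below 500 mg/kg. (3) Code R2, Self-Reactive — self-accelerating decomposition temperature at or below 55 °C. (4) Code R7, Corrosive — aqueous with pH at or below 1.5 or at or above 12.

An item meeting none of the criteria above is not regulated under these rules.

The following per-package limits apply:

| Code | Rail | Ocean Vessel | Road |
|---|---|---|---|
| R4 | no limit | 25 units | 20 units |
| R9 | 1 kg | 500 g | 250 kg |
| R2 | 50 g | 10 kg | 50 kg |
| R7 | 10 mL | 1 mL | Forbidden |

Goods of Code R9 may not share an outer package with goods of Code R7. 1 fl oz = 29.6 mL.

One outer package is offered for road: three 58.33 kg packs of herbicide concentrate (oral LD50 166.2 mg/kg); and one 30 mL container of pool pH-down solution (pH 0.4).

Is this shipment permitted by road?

Herbicide concentrate: oral LD50 166.2 mg/kg < 500 mg/kg → Code R9 (Toxic).
The pool pH-down solution has pH 0.4, which is ≤ 1.5, so it is Code R7 (Corrosive).
Code R9 quantity: three 58.33 kg packs = 174.99 kg.
That is within the Code R9 road limit of 250 kg.
Code R7 quantity: 30 mL.
Code R7 is Forbidden by road.
Code R9 and Code R7 may not share an outer package.

No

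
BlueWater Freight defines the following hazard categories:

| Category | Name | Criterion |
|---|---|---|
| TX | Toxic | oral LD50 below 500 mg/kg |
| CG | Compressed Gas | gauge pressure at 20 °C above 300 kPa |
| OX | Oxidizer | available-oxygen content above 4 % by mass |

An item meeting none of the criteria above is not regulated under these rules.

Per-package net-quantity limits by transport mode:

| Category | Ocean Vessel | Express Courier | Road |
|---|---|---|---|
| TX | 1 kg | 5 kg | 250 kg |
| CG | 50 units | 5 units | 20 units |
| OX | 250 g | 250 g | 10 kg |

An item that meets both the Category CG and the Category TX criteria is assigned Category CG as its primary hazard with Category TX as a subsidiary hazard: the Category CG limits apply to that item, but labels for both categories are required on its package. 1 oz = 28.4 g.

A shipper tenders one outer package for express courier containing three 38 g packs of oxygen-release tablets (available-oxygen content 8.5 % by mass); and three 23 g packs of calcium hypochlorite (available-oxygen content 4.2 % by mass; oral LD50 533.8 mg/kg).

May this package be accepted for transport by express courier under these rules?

The oxygen-release tablets have available-oxygen content 8.5 % by mass, which is > 4 % by mass, so they are Category OX (Oxidizer).
Calcium hypochlorite: available-oxygen content 4.2 % by mass > 4 % by mass → Category OX (Oxidizer).
Category OX net quantity: (three 38 g packs = 114 g) + (three 23 g packs = 69 g) = 183 g.
183 g is within the express courier limit of 250 g for Category OX.

Yes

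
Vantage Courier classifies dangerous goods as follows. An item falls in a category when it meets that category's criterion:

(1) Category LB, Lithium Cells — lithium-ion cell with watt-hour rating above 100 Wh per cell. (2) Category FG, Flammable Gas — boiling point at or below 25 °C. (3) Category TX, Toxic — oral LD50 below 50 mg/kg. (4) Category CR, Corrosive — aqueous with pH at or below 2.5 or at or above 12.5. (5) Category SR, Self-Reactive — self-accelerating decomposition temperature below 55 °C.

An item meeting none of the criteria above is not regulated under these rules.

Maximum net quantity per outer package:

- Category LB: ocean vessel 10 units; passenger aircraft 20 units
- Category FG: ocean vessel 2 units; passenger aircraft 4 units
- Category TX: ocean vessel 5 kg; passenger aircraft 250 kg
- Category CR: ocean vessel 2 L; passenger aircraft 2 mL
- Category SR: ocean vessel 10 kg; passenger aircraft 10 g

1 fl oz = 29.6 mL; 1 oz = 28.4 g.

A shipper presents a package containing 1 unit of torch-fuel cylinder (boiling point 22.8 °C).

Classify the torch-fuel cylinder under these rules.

Category FG

Torch-fuel cylinder: boiling point 22.8 °C ≤ 25 °C → Category FG (Flammable Gas).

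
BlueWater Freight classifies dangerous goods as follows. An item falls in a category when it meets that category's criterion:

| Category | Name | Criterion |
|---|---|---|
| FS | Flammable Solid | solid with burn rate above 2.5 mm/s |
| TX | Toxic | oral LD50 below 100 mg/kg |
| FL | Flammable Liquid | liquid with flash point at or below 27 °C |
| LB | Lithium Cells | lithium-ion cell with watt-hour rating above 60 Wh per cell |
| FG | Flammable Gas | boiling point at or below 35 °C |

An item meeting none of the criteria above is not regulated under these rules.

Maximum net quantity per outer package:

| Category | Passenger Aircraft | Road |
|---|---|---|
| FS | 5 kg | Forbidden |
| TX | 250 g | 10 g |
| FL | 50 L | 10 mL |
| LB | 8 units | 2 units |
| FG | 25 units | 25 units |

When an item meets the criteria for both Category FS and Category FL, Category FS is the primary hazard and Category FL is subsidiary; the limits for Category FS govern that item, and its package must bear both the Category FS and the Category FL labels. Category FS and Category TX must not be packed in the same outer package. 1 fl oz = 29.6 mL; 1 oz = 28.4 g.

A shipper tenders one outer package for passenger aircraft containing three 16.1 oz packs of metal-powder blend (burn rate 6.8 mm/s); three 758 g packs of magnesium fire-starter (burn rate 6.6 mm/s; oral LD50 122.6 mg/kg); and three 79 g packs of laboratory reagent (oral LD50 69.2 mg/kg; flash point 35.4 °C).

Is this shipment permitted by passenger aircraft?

No

With burn rate 6.8 mm/s (> 2.5 mm/s), the metal-powder blend falls in Category FS.
Burn rate 6.6 mm/s meets the Category FS criterion (Flammable Solid), so the magnesium fire-starter is Category FS.
The laboratory reagent has oral LD50 69.2 mg/kg, which is < 100 mg/kg, so it is Category TX (Toxic).
Total Category FS: (three 16.1 oz packs = 1371.72 g) + (three 758 g packs = 2.274 kg) = 3645.72 g.
3645.72 g is within the passenger aircraft limit of 5 kg for Category FS.
Category TX quantity: three 79 g packs = 237 g.
That is within the Category TX passenger aircraft limit of 250 g.
Category FS and Category TX may not share an outer package.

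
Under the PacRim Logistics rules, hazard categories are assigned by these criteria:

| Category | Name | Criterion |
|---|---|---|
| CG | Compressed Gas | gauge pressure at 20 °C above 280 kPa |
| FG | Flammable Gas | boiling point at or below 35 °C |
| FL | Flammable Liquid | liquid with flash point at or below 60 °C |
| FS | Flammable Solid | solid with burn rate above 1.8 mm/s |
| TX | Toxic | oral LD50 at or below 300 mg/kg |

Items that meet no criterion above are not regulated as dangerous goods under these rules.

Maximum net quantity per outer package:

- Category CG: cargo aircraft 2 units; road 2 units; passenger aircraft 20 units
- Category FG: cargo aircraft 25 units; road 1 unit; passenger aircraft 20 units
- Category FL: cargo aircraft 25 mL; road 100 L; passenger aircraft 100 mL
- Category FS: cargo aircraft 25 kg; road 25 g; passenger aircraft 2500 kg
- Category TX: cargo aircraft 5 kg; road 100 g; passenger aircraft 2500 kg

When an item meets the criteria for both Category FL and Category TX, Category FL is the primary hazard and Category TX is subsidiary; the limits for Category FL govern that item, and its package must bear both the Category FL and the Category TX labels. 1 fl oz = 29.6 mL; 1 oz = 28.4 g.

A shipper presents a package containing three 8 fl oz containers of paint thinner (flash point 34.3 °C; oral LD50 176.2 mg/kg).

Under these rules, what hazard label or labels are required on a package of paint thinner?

Paint thinner: flash point 34.3 °C ≤ 60 °C → Category FL (Flammable Liquid).
Paint thinner: oral LD50 176.2 mg/kg ≤ 300 mg/kg → Category TX (Toxic).
By the precedence rule Category FL is primary and Category TX is subsidiary, and that rule requires both labels on the package.

Category FL and TX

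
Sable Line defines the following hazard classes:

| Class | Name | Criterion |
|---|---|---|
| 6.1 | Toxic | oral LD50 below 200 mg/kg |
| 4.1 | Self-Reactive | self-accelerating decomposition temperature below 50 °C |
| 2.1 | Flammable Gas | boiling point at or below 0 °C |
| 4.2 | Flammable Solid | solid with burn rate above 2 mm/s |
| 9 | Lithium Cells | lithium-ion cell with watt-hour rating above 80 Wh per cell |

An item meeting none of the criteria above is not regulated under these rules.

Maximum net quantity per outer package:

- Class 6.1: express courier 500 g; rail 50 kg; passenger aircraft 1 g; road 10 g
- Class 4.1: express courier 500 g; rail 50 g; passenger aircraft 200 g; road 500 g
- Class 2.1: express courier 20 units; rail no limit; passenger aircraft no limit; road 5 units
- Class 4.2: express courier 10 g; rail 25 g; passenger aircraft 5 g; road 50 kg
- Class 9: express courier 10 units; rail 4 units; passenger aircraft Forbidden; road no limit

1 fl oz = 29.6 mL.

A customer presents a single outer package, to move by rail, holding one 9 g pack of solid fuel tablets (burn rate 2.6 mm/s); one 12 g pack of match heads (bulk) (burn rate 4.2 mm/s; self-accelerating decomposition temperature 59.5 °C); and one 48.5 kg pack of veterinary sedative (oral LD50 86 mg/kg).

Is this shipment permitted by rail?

Yes

The solid fuel tablets have burn rate 2.6 mm/s, which is > 2 mm/s, so they are Class 4.2 (Flammable Solid).
Burn rate 4.2 mm/s meets the Class 4.2 criterion (Flammable Solid), so the match heads (bulk) are Class 4.2.
With oral LD50 86 mg/kg (< 200 mg/kg), the veterinary sedative falls in Class 6.1.
Class 4.2 net quantity: 9 g + 12 g = 21 g.
21 g ≤ 25 g (rail limit, Class 4.2) — within limit.
Class 6.1 quantity: 48.5 kg.
48.5 kg ≤ 50 kg (rail limit, Class 6.1) — within limit.
Every hazard class is within its rail limit and no segregation rule is violated.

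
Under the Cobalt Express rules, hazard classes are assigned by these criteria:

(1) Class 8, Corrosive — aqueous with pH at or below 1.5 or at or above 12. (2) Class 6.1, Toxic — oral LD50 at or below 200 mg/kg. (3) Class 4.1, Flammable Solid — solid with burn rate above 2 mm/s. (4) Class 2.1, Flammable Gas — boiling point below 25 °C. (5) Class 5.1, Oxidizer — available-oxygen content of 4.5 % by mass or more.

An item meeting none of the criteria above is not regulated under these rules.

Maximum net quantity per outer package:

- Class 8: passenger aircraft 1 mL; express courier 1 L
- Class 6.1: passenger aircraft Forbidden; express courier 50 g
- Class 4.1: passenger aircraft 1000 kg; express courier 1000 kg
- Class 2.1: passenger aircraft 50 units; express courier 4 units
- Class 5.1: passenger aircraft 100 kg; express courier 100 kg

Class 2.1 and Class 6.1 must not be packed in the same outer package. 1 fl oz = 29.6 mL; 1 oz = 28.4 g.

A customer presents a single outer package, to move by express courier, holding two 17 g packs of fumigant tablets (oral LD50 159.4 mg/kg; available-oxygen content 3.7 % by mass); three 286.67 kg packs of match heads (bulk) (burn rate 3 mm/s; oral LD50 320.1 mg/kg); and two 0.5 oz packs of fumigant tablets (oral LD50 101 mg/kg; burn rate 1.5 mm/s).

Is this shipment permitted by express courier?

Oral LD50 159.4 mg/kg meets the Class 6.1 criterion (Toxic), so the fumigant tablets are Class 6.1.
Match heads (bulk): burn rate 3 mm/s > 2 mm/s → Class 4.1 (Flammable Solid).
With oral LD50 101 mg/kg (≤ 200 mg/kg), the fumigant tablets fall in Class 6.1.
Class 6.1 net quantity: (two 17 g packs = 34 g) + (two 0.5 oz packs = 28.4 g) = 62.4 g.
62.4 g exceeds the express courier limit of 50 g for Class 6.1.
Class 4.1 quantity: three 286.67 kg packs = 860.01 kg.
That is within the Class 4.1 express courier limit of 1000 kg.
The segregation rule (Class 2.1 with Class 6.1) does not apply to Class 6.1 with Class 4.1.

No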